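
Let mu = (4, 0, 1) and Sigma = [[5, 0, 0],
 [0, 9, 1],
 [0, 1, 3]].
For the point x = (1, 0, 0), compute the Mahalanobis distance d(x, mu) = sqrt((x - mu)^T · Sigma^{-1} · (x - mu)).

Step 1 — centre the observation: (x - mu) = (-3, 0, -1).

Step 2 — invert Sigma (cofactor / det for 3×3, or solve directly):
  Sigma^{-1} = [[0.2, 0, 0],
 [0, 0.1154, -0.0385],
 [0, -0.0385, 0.3462]].

Step 3 — form the quadratic (x - mu)^T · Sigma^{-1} · (x - mu):
  Sigma^{-1} · (x - mu) = (-0.6, 0.0385, -0.3462).
  (x - mu)^T · [Sigma^{-1} · (x - mu)] = (-3)·(-0.6) + (0)·(0.0385) + (-1)·(-0.3462) = 2.1462.

Step 4 — take square root: d = √(2.1462) ≈ 1.465.

d(x, mu) = √(2.1462) ≈ 1.465


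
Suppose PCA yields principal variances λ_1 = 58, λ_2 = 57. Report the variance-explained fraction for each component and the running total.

Step 1 — total variance = trace(Sigma) = Σ λ_i = 58 + 57 = 115.

Step 2 — fraction explained by component i = λ_i / Σ λ:
  PC1: 58/115 = 0.5043
  PC2: 57/115 = 0.4957

Step 3 — cumulative fraction after k components = (λ_1 + ... + λ_k) / Σ λ:
  k = 1: 58/115 = 0.5043
  k = 2: (58 + 57)/115 = 115/115 = 1

Summary (fraction, with percent):

explained: PC1 0.5043 (50.43%), PC2 0.4957 (49.57%);  cumulative: 0.5043, 1


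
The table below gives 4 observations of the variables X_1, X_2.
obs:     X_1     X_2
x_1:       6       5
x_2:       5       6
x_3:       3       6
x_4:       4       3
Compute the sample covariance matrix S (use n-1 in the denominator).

Step 1 — column means:
  mean(X_1) = (6 + 5 + 3 + 4) / 4 = 18/4 = 4.5
  mean(X_2) = (5 + 6 + 6 + 3) / 4 = 20/4 = 5

Step 2 — sample covariance S[i,j] = (1/(n-1)) · Σ_k (x_{k,i} - mean_i) · (x_{k,j} - mean_j), with n-1 = 3.
  S[X_1,X_1] = ((1.5)·(1.5) + (0.5)·(0.5) + (-1.5)·(-1.5) + (-0.5)·(-0.5)) / 3 = 5/3 = 1.6667
  S[X_1,X_2] = ((1.5)·(0) + (0.5)·(1) + (-1.5)·(1) + (-0.5)·(-2)) / 3 = 0/3 = 0
  S[X_2,X_2] = ((0)·(0) + (1)·(1) + (1)·(1) + (-2)·(-2)) / 3 = 6/3 = 2

S is symmetric (S[j,i] = S[i,j]). Assembling:

S = [[1.6667, 0],
 [0, 2]]


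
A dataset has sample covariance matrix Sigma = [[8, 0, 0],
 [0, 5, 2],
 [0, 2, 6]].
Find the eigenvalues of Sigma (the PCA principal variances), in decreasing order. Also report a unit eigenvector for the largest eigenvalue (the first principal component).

Step 1 — characteristic polynomial p(λ) = det(λI - Sigma) = λ³ - tr·λ² + c_1·λ - det, where tr = trace, c_1 = sum of the principal 2×2 minors, det = det(Sigma):
  tr = 8 + 5 + 6 = 19,
  c_1 = (8·5 - (0)²) + (8·6 - (0)²) + (5·6 - (2)²) = 40 + 48 + 26 = 114,
  det = 8·(5·6 - (2)²) - (0)·((0)·6 - (2)·(0)) + (0)·((0)·(2) - 5·(0)) = 8·(26) - (0)·(0) + (0)·(0) = 208.
  So p(λ) = λ³ - 19λ² + 114λ - 208.
Step 2 — look for an integer root (rational root theorem: any rational root is an integer divisor of 208). Testing λ = 8:
  p(8) = 512 - 1216 + 912 - 208 = 0  ✓
  Dividing out (λ - 8): p(λ) = (λ - 8)(λ² - 11λ + 26).
Step 3 — remaining eigenvalues from the quadratic λ² - 11λ + 26 = 0:
  Δ = 11² - 4·26 = 121 - 104 = 17,  λ = (11 ± √17)/2 = (11 ± 4.1231)/2 ≈ 7.5616 or 3.4384.
  Sorted: λ_1 = 8,  λ_2 = 7.5616,  λ_3 = 3.4384  (check: sum = 19 = tr ✓).

Step 4 — unit eigenvector for λ_1 = 8: v spans the null space of (Sigma - λ_1 I), whose rows are
  r_1 = (0, 0, 0),  r_2 = (0, -3, 2),  r_3 = (0, 2, -2).
  v is orthogonal to every row, so take v ∝ r_2 × r_3 = ((-3)·(-2) - (2)·(2), (2)·(0) - (0)·(-2), (0)·(2) - (-3)·(0)) = (2, 0, 0).
  Rescale (divide by 2): u = (1, 0, 0).
  ||u|| = √((1)² + (0)² + (0)²) = √(1) = 1,  v_1 = u/||u|| ≈ (1, 0, 0) (||v_1|| = 1).

λ_1 = 8,  λ_2 = 7.5616,  λ_3 = 3.4384;  v_1 ≈ (1, 0, 0)


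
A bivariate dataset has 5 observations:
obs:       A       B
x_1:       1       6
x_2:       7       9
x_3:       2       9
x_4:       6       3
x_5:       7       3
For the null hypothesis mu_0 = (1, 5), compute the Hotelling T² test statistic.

Step 1 — sample mean vector:
  mean(A) = (1 + 7 + 2 + 6 + 7) / 5 = 23/5 = 4.6
  mean(B) = (6 + 9 + 9 + 3 + 3) / 5 = 30/5 = 6
  x̄ = (4.6, 6),  deviation x̄ - mu_0 = (4.6, 6) - (1, 5) = (3.6, 1).

Step 2 — sample covariance matrix, S[i,j] = (1/(n-1)) · Σ_k (x_{k,i} - mean_i) · (x_{k,j} - mean_j), divisor n-1 = 4:
  S[A,A] = ((-3.6)·(-3.6) + (2.4)·(2.4) + (-2.6)·(-2.6) + (1.4)·(1.4) + (2.4)·(2.4)) / 4 = 33.2/4 = 8.3
  S[A,B] = ((-3.6)·(0) + (2.4)·(3) + (-2.6)·(3) + (1.4)·(-3) + (2.4)·(-3)) / 4 = -12/4 = -3
  S[B,B] = ((0)·(0) + (3)·(3) + (3)·(3) + (-3)·(-3) + (-3)·(-3)) / 4 = 36/4 = 9
  S = [[8.3, -3],
 [-3, 9]].

Step 3 — invert S. det(S) = 8.3·9 - (-3)² = 65.7.
  S^{-1} = (1/det) · [[d, -b], [-b, a]] = [[0.137, 0.0457],
 [0.0457, 0.1263]].

Step 4 — quadratic form (x̄ - mu_0)^T · S^{-1} · (x̄ - mu_0):
  S^{-1} · (x̄ - mu_0) = (0.5388, 0.2907),
  (x̄ - mu_0)^T · [...] = (3.6)·(0.5388) + (1)·(0.2907) = 2.2304.

Step 5 — scale by n: T² = 5 · 2.2304 = 11.1522.

T² ≈ 11.1522


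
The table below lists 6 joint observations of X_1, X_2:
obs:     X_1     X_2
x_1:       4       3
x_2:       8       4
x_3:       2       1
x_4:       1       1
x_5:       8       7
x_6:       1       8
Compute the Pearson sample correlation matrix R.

Step 1 — column means:
  mean(X_1) = (4 + 8 + 2 + 1 + 8 + 1) / 6 = 24/6 = 4
  mean(X_2) = (3 + 4 + 1 + 1 + 7 + 8) / 6 = 24/6 = 4

Step 2 — sample variances and covariances s[i,j] = (1/(n-1)) · Σ_k (x_{k,i} - mean_i) · (x_{k,j} - mean_j), with n-1 = 5:
  s[X_1,X_1] = ((0)·(0) + (4)·(4) + (-2)·(-2) + (-3)·(-3) + (4)·(4) + (-3)·(-3)) / 5 = 54/5 = 10.8
  s[X_1,X_2] = ((0)·(-1) + (4)·(0) + (-2)·(-3) + (-3)·(-3) + (4)·(3) + (-3)·(4)) / 5 = 15/5 = 3
  s[X_2,X_2] = ((-1)·(-1) + (0)·(0) + (-3)·(-3) + (-3)·(-3) + (3)·(3) + (4)·(4)) / 5 = 44/5 = 8.8
  Sample standard deviations s_i = √(s[i,i]):
  s(X_1) = √(10.8) = 3.2863
  s(X_2) = √(8.8) = 2.9665

Step 3 — r_{ij} = s_{ij} / (s_i · s_j):
  r[X_1,X_1] = 1 (diagonal).
  r[X_1,X_2] = 3 / (3.2863 · 2.9665) = 3 / 9.7488 = 0.3077
  r[X_2,X_2] = 1 (diagonal).

R is symmetric with unit diagonal. Assembling:

R = [[1, 0.3077],
 [0.3077, 1]]


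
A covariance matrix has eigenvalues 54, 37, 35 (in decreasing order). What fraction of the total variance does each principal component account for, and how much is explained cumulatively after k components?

Step 1 — total variance = trace(Sigma) = Σ λ_i = 54 + 37 + 35 = 126.

Step 2 — fraction explained by component i = λ_i / Σ λ:
  PC1: 54/126 = 0.4286
  PC2: 37/126 = 0.2937
  PC3: 35/126 = 0.2778

Step 3 — cumulative fraction after k components = (λ_1 + ... + λ_k) / Σ λ:
  k = 1: 54/126 = 0.4286
  k = 2: (54 + 37)/126 = 91/126 = 0.7222
  k = 3: (54 + 37 + 35)/126 = 126/126 = 1

Summary (fraction, with percent):

explained: PC1 0.4286 (42.86%), PC2 0.2937 (29.37%), PC3 0.2778 (27.78%);  cumulative: 0.4286, 0.7222, 1


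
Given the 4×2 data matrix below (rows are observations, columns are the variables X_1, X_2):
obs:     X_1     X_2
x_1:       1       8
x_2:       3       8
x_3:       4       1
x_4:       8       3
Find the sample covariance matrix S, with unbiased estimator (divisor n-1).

Step 1 — column means:
  mean(X_1) = (1 + 3 + 4 + 8) / 4 = 16/4 = 4
  mean(X_2) = (8 + 8 + 1 + 3) / 4 = 20/4 = 5

Step 2 — sample covariance S[i,j] = (1/(n-1)) · Σ_k (x_{k,i} - mean_i) · (x_{k,j} - mean_j), with n-1 = 3.
  S[X_1,X_1] = ((-3)·(-3) + (-1)·(-1) + (0)·(0) + (4)·(4)) / 3 = 26/3 = 8.6667
  S[X_1,X_2] = ((-3)·(3) + (-1)·(3) + (0)·(-4) + (4)·(-2)) / 3 = -20/3 = -6.6667
  S[X_2,X_2] = ((3)·(3) + (3)·(3) + (-4)·(-4) + (-2)·(-2)) / 3 = 38/3 = 12.6667

S is symmetric (S[j,i] = S[i,j]). Assembling:

S = [[8.6667, -6.6667],
 [-6.6667, 12.6667]]


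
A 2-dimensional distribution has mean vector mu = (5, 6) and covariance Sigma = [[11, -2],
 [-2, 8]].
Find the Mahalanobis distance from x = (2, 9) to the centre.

Step 1 — centre the observation: (x - mu) = (-3, 3).

Step 2 — invert Sigma. det(Sigma) = 11·8 - (-2)² = 84.
  Sigma^{-1} = (1/det) · [[d, -b], [-b, a]] = [[0.0952, 0.0238],
 [0.0238, 0.131]].

Step 3 — form the quadratic (x - mu)^T · Sigma^{-1} · (x - mu):
  Sigma^{-1} · (x - mu) = (-0.2143, 0.3214).
  (x - mu)^T · [Sigma^{-1} · (x - mu)] = (-3)·(-0.2143) + (3)·(0.3214) = 1.6071.

Step 4 — take square root: d = √(1.6071) ≈ 1.2677.

d(x, mu) = √(1.6071) ≈ 1.2677


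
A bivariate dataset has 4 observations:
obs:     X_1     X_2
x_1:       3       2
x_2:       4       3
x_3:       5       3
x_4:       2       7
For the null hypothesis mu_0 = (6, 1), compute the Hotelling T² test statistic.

Step 1 — sample mean vector:
  mean(X_1) = (3 + 4 + 5 + 2) / 4 = 14/4 = 3.5
  mean(X_2) = (2 + 3 + 3 + 7) / 4 = 15/4 = 3.75
  x̄ = (3.5, 3.75),  deviation x̄ - mu_0 = (3.5, 3.75) - (6, 1) = (-2.5, 2.75).

Step 2 — sample covariance matrix, S[i,j] = (1/(n-1)) · Σ_k (x_{k,i} - mean_i) · (x_{k,j} - mean_j), divisor n-1 = 3:
  S[X_1,X_1] = ((-0.5)·(-0.5) + (0.5)·(0.5) + (1.5)·(1.5) + (-1.5)·(-1.5)) / 3 = 5/3 = 1.6667
  S[X_1,X_2] = ((-0.5)·(-1.75) + (0.5)·(-0.75) + (1.5)·(-0.75) + (-1.5)·(3.25)) / 3 = -5.5/3 = -1.8333
  S[X_2,X_2] = ((-1.75)·(-1.75) + (-0.75)·(-0.75) + (-0.75)·(-0.75) + (3.25)·(3.25)) / 3 = 14.75/3 = 4.9167
  S = [[1.6667, -1.8333],
 [-1.8333, 4.9167]].

Step 3 — invert S. det(S) = 1.6667·4.9167 - (-1.8333)² = 4.8333.
  S^{-1} = (1/det) · [[d, -b], [-b, a]] = [[1.0172, 0.3793],
 [0.3793, 0.3448]].

Step 4 — quadratic form (x̄ - mu_0)^T · S^{-1} · (x̄ - mu_0):
  S^{-1} · (x̄ - mu_0) = (-1.5, 0),
  (x̄ - mu_0)^T · [...] = (-2.5)·(-1.5) + (2.75)·(0) = 3.75.

Step 5 — scale by n: T² = 4 · 3.75 = 15.

T² ≈ 15


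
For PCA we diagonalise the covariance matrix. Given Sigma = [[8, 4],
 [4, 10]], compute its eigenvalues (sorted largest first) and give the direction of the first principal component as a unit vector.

Step 1 — characteristic polynomial of 2×2 Sigma:
  det(Sigma - λI) = λ² - trace · λ + det = 0.
  trace = 8 + 10 = 18, det = 8·10 - (4)² = 64.
Step 2 — discriminant:
  Δ = trace² - 4·det = 324 - 256 = 68.
Step 3 — eigenvalues:
  λ = (trace ± √Δ)/2 = (18 ± 8.2462)/2,
  λ_1 = 13.1231,  λ_2 = 4.8769.

Step 4 — unit eigenvector for λ_1: solve (Sigma - λ_1 I)v = 0. First row:
  (8 - 13.1231)·v_x + (4)·v_y = 0, i.e. (-5.1231)·v_x + (4)·v_y = 0,
  so v ∝ (b, λ_1 - a) = (4, 5.1231) = u.
  ||u|| = √((4)² + (5.1231)²) = √(42.2462) ≈ 6.4997,
  v_1 = u/||u|| ≈ (0.6154, 0.7882) (||v_1|| = 1).

λ_1 = 13.1231,  λ_2 = 4.8769;  v_1 ≈ (0.6154, 0.7882)


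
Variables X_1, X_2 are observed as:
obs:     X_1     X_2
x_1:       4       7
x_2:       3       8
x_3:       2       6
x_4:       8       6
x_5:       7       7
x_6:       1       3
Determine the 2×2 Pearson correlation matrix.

Step 1 — column means:
  mean(X_1) = (4 + 3 + 2 + 8 + 7 + 1) / 6 = 25/6 = 4.1667
  mean(X_2) = (7 + 8 + 6 + 6 + 7 + 3) / 6 = 37/6 = 6.1667

Step 2 — sample variances and covariances s[i,j] = (1/(n-1)) · Σ_k (x_{k,i} - mean_i) · (x_{k,j} - mean_j), with n-1 = 5:
  s[X_1,X_1] = ((-0.1667)·(-0.1667) + (-1.1667)·(-1.1667) + (-2.1667)·(-2.1667) + (3.8333)·(3.8333) + (2.8333)·(2.8333) + (-3.1667)·(-3.1667)) / 5 = 38.8333/5 = 7.7667
  s[X_1,X_2] = ((-0.1667)·(0.8333) + (-1.1667)·(1.8333) + (-2.1667)·(-0.1667) + (3.8333)·(-0.1667) + (2.8333)·(0.8333) + (-3.1667)·(-3.1667)) / 5 = 9.8333/5 = 1.9667
  s[X_2,X_2] = ((0.8333)·(0.8333) + (1.8333)·(1.8333) + (-0.1667)·(-0.1667) + (-0.1667)·(-0.1667) + (0.8333)·(0.8333) + (-3.1667)·(-3.1667)) / 5 = 14.8333/5 = 2.9667
  Sample standard deviations s_i = √(s[i,i]):
  s(X_1) = √(7.7667) = 2.7869
  s(X_2) = √(2.9667) = 1.7224

Step 3 — r_{ij} = s_{ij} / (s_i · s_j):
  r[X_1,X_1] = 1 (diagonal).
  r[X_1,X_2] = 1.9667 / (2.7869 · 1.7224) = 1.9667 / 4.8001 = 0.4097
  r[X_2,X_2] = 1 (diagonal).

R is symmetric with unit diagonal. Assembling:

R = [[1, 0.4097],
 [0.4097, 1]]


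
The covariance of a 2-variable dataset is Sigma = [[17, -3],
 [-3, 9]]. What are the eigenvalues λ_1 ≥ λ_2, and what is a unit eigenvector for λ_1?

Step 1 — characteristic polynomial of 2×2 Sigma:
  det(Sigma - λI) = λ² - trace · λ + det = 0.
  trace = 17 + 9 = 26, det = 17·9 - (-3)² = 144.
Step 2 — discriminant:
  Δ = trace² - 4·det = 676 - 576 = 100.
Step 3 — eigenvalues:
  λ = (trace ± √Δ)/2 = (26 ± 10)/2,
  λ_1 = 18,  λ_2 = 8.

Step 4 — unit eigenvector for λ_1: solve (Sigma - λ_1 I)v = 0. First row:
  (17 - 18)·v_x + (-3)·v_y = 0, i.e. (-1)·v_x + (-3)·v_y = 0,
  so v ∝ (b, λ_1 - a) = (-3, 1); multiply by -1 so the first entry is positive: u = (3, -1).
  ||u|| = √((3)² + (-1)²) = √(10) ≈ 3.1623,
  v_1 = u/||u|| ≈ (0.9487, -0.3162) (||v_1|| = 1).

λ_1 = 18,  λ_2 = 8;  v_1 ≈ (0.9487, -0.3162)


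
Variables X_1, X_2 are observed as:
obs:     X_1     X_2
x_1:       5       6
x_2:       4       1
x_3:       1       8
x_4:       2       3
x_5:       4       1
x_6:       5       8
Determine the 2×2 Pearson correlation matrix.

Step 1 — column means:
  mean(X_1) = (5 + 4 + 1 + 2 + 4 + 5) / 6 = 21/6 = 3.5
  mean(X_2) = (6 + 1 + 8 + 3 + 1 + 8) / 6 = 27/6 = 4.5

Step 2 — sample variances and covariances s[i,j] = (1/(n-1)) · Σ_k (x_{k,i} - mean_i) · (x_{k,j} - mean_j), with n-1 = 5:
  s[X_1,X_1] = ((1.5)·(1.5) + (0.5)·(0.5) + (-2.5)·(-2.5) + (-1.5)·(-1.5) + (0.5)·(0.5) + (1.5)·(1.5)) / 5 = 13.5/5 = 2.7
  s[X_1,X_2] = ((1.5)·(1.5) + (0.5)·(-3.5) + (-2.5)·(3.5) + (-1.5)·(-1.5) + (0.5)·(-3.5) + (1.5)·(3.5)) / 5 = -2.5/5 = -0.5
  s[X_2,X_2] = ((1.5)·(1.5) + (-3.5)·(-3.5) + (3.5)·(3.5) + (-1.5)·(-1.5) + (-3.5)·(-3.5) + (3.5)·(3.5)) / 5 = 53.5/5 = 10.7
  Sample standard deviations s_i = √(s[i,i]):
  s(X_1) = √(2.7) = 1.6432
  s(X_2) = √(10.7) = 3.2711

Step 3 — r_{ij} = s_{ij} / (s_i · s_j):
  r[X_1,X_1] = 1 (diagonal).
  r[X_1,X_2] = -0.5 / (1.6432 · 3.2711) = -0.5 / 5.3749 = -0.093
  r[X_2,X_2] = 1 (diagonal).

R is symmetric with unit diagonal. Assembling:

R = [[1, -0.093],
 [-0.093, 1]]


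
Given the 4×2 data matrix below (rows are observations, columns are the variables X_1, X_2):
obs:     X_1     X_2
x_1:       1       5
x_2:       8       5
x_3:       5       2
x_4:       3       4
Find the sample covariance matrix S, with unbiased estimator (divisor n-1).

Step 1 — column means:
  mean(X_1) = (1 + 8 + 5 + 3) / 4 = 17/4 = 4.25
  mean(X_2) = (5 + 5 + 2 + 4) / 4 = 16/4 = 4

Step 2 — sample covariance S[i,j] = (1/(n-1)) · Σ_k (x_{k,i} - mean_i) · (x_{k,j} - mean_j), with n-1 = 3.
  S[X_1,X_1] = ((-3.25)·(-3.25) + (3.75)·(3.75) + (0.75)·(0.75) + (-1.25)·(-1.25)) / 3 = 26.75/3 = 8.9167
  S[X_1,X_2] = ((-3.25)·(1) + (3.75)·(1) + (0.75)·(-2) + (-1.25)·(0)) / 3 = -1/3 = -0.3333
  S[X_2,X_2] = ((1)·(1) + (1)·(1) + (-2)·(-2) + (0)·(0)) / 3 = 6/3 = 2

S is symmetric (S[j,i] = S[i,j]). Assembling:

S = [[8.9167, -0.3333],
 [-0.3333, 2]]


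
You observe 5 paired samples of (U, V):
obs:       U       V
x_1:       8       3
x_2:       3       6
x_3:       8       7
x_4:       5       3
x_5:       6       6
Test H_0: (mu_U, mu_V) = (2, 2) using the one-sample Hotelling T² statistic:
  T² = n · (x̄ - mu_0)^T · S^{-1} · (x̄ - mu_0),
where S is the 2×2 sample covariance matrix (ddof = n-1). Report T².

Step 1 — sample mean vector:
  mean(U) = (8 + 3 + 8 + 5 + 6) / 5 = 30/5 = 6
  mean(V) = (3 + 6 + 7 + 3 + 6) / 5 = 25/5 = 5
  x̄ = (6, 5),  deviation x̄ - mu_0 = (6, 5) - (2, 2) = (4, 3).

Step 2 — sample covariance matrix, S[i,j] = (1/(n-1)) · Σ_k (x_{k,i} - mean_i) · (x_{k,j} - mean_j), divisor n-1 = 4:
  S[U,U] = ((2)·(2) + (-3)·(-3) + (2)·(2) + (-1)·(-1) + (0)·(0)) / 4 = 18/4 = 4.5
  S[U,V] = ((2)·(-2) + (-3)·(1) + (2)·(2) + (-1)·(-2) + (0)·(1)) / 4 = -1/4 = -0.25
  S[V,V] = ((-2)·(-2) + (1)·(1) + (2)·(2) + (-2)·(-2) + (1)·(1)) / 4 = 14/4 = 3.5
  S = [[4.5, -0.25],
 [-0.25, 3.5]].

Step 3 — invert S. det(S) = 4.5·3.5 - (-0.25)² = 15.6875.
  S^{-1} = (1/det) · [[d, -b], [-b, a]] = [[0.2231, 0.0159],
 [0.0159, 0.2869]].

Step 4 — quadratic form (x̄ - mu_0)^T · S^{-1} · (x̄ - mu_0):
  S^{-1} · (x̄ - mu_0) = (0.9402, 0.9243),
  (x̄ - mu_0)^T · [...] = (4)·(0.9402) + (3)·(0.9243) = 6.5339.

Step 5 — scale by n: T² = 5 · 6.5339 = 32.6693.

T² ≈ 32.6693


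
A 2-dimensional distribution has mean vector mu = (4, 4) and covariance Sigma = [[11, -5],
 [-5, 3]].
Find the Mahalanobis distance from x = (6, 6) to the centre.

Step 1 — centre the observation: (x - mu) = (2, 2).

Step 2 — invert Sigma. det(Sigma) = 11·3 - (-5)² = 8.
  Sigma^{-1} = (1/det) · [[d, -b], [-b, a]] = [[0.375, 0.625],
 [0.625, 1.375]].

Step 3 — form the quadratic (x - mu)^T · Sigma^{-1} · (x - mu):
  Sigma^{-1} · (x - mu) = (2, 4).
  (x - mu)^T · [Sigma^{-1} · (x - mu)] = (2)·(2) + (2)·(4) = 12.

Step 4 — take square root: d = √(12) ≈ 3.4641.

d(x, mu) = √(12) ≈ 3.4641


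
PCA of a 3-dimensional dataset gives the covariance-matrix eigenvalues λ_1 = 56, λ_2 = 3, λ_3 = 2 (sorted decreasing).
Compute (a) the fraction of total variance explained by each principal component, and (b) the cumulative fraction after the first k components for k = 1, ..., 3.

Step 1 — total variance = trace(Sigma) = Σ λ_i = 56 + 3 + 2 = 61.

Step 2 — fraction explained by component i = λ_i / Σ λ:
  PC1: 56/61 = 0.918
  PC2: 3/61 = 0.0492
  PC3: 2/61 = 0.0328

Step 3 — cumulative fraction after k components = (λ_1 + ... + λ_k) / Σ λ:
  k = 1: 56/61 = 0.918
  k = 2: (56 + 3)/61 = 59/61 = 0.9672
  k = 3: (56 + 3 + 2)/61 = 61/61 = 1

Summary (fraction, with percent):

explained: PC1 0.918 (91.8%), PC2 0.0492 (4.92%), PC3 0.0328 (3.28%);  cumulative: 0.918, 0.9672, 1


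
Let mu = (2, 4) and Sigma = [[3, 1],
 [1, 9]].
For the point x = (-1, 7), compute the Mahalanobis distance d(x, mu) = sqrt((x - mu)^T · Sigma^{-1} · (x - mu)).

Step 1 — centre the observation: (x - mu) = (-3, 3).

Step 2 — invert Sigma. det(Sigma) = 3·9 - (1)² = 26.
  Sigma^{-1} = (1/det) · [[d, -b], [-b, a]] = [[0.3462, -0.0385],
 [-0.0385, 0.1154]].

Step 3 — form the quadratic (x - mu)^T · Sigma^{-1} · (x - mu):
  Sigma^{-1} · (x - mu) = (-1.1538, 0.4615).
  (x - mu)^T · [Sigma^{-1} · (x - mu)] = (-3)·(-1.1538) + (3)·(0.4615) = 4.8462.

Step 4 — take square root: d = √(4.8462) ≈ 2.2014.

d(x, mu) = √(4.8462) ≈ 2.2014


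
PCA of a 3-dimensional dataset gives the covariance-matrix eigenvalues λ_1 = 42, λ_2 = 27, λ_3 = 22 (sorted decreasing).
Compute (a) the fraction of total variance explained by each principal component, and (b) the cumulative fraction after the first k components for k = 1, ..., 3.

Step 1 — total variance = trace(Sigma) = Σ λ_i = 42 + 27 + 22 = 91.

Step 2 — fraction explained by component i = λ_i / Σ λ:
  PC1: 42/91 = 0.4615
  PC2: 27/91 = 0.2967
  PC3: 22/91 = 0.2418

Step 3 — cumulative fraction after k components = (λ_1 + ... + λ_k) / Σ λ:
  k = 1: 42/91 = 0.4615
  k = 2: (42 + 27)/91 = 69/91 = 0.7582
  k = 3: (42 + 27 + 22)/91 = 91/91 = 1

Summary (fraction, with percent):

explained: PC1 0.4615 (46.15%), PC2 0.2967 (29.67%), PC3 0.2418 (24.18%);  cumulative: 0.4615, 0.7582, 1


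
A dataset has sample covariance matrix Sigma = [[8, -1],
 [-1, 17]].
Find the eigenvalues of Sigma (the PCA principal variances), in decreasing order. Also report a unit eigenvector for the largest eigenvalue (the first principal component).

Step 1 — characteristic polynomial of 2×2 Sigma:
  det(Sigma - λI) = λ² - trace · λ + det = 0.
  trace = 8 + 17 = 25, det = 8·17 - (-1)² = 135.
Step 2 — discriminant:
  Δ = trace² - 4·det = 625 - 540 = 85.
Step 3 — eigenvalues:
  λ = (trace ± √Δ)/2 = (25 ± 9.2195)/2,
  λ_1 = 17.1098,  λ_2 = 7.8902.

Step 4 — unit eigenvector for λ_1: solve (Sigma - λ_1 I)v = 0. First row:
  (8 - 17.1098)·v_x + (-1)·v_y = 0, i.e. (-9.1098)·v_x + (-1)·v_y = 0,
  so v ∝ (b, λ_1 - a) = (-1, 9.1098); multiply by -1 so the first entry is positive: u = (1, -9.1098).
  ||u|| = √((1)² + (-9.1098)²) = √(83.988) ≈ 9.1645,
  v_1 = u/||u|| ≈ (0.1091, -0.994) (||v_1|| = 1).

λ_1 = 17.1098,  λ_2 = 7.8902;  v_1 ≈ (0.1091, -0.994)


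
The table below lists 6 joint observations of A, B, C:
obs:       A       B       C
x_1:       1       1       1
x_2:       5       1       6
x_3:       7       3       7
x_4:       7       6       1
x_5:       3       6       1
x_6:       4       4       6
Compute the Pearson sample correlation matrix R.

Step 1 — column means:
  mean(A) = (1 + 5 + 7 + 7 + 3 + 4) / 6 = 27/6 = 4.5
  mean(B) = (1 + 1 + 3 + 6 + 6 + 4) / 6 = 21/6 = 3.5
  mean(C) = (1 + 6 + 7 + 1 + 1 + 6) / 6 = 22/6 = 3.6667

Step 2 — sample variances and covariances s[i,j] = (1/(n-1)) · Σ_k (x_{k,i} - mean_i) · (x_{k,j} - mean_j), with n-1 = 5:
  s[A,A] = ((-3.5)·(-3.5) + (0.5)·(0.5) + (2.5)·(2.5) + (2.5)·(2.5) + (-1.5)·(-1.5) + (-0.5)·(-0.5)) / 5 = 27.5/5 = 5.5
  s[A,B] = ((-3.5)·(-2.5) + (0.5)·(-2.5) + (2.5)·(-0.5) + (2.5)·(2.5) + (-1.5)·(2.5) + (-0.5)·(0.5)) / 5 = 8.5/5 = 1.7
  s[A,C] = ((-3.5)·(-2.6667) + (0.5)·(2.3333) + (2.5)·(3.3333) + (2.5)·(-2.6667) + (-1.5)·(-2.6667) + (-0.5)·(2.3333)) / 5 = 15/5 = 3
  s[B,B] = ((-2.5)·(-2.5) + (-2.5)·(-2.5) + (-0.5)·(-0.5) + (2.5)·(2.5) + (2.5)·(2.5) + (0.5)·(0.5)) / 5 = 25.5/5 = 5.1
  s[B,C] = ((-2.5)·(-2.6667) + (-2.5)·(2.3333) + (-0.5)·(3.3333) + (2.5)·(-2.6667) + (2.5)·(-2.6667) + (0.5)·(2.3333)) / 5 = -13/5 = -2.6
  s[C,C] = ((-2.6667)·(-2.6667) + (2.3333)·(2.3333) + (3.3333)·(3.3333) + (-2.6667)·(-2.6667) + (-2.6667)·(-2.6667) + (2.3333)·(2.3333)) / 5 = 43.3333/5 = 8.6667
  Sample standard deviations s_i = √(s[i,i]):
  s(A) = √(5.5) = 2.3452
  s(B) = √(5.1) = 2.2583
  s(C) = √(8.6667) = 2.9439

Step 3 — r_{ij} = s_{ij} / (s_i · s_j):
  r[A,A] = 1 (diagonal).
  r[A,B] = 1.7 / (2.3452 · 2.2583) = 1.7 / 5.2962 = 0.321
  r[A,C] = 3 / (2.3452 · 2.9439) = 3 / 6.9041 = 0.4345
  r[B,B] = 1 (diagonal).
  r[B,C] = -2.6 / (2.2583 · 2.9439) = -2.6 / 6.6483 = -0.3911
  r[C,C] = 1 (diagonal).

R is symmetric with unit diagonal. Assembling:

R = [[1, 0.321, 0.4345],
 [0.321, 1, -0.3911],
 [0.4345, -0.3911, 1]]


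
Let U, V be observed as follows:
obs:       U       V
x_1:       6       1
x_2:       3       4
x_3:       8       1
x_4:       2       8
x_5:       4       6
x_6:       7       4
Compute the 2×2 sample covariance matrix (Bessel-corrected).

Step 1 — column means:
  mean(U) = (6 + 3 + 8 + 2 + 4 + 7) / 6 = 30/6 = 5
  mean(V) = (1 + 4 + 1 + 8 + 6 + 4) / 6 = 24/6 = 4

Step 2 — sample covariance S[i,j] = (1/(n-1)) · Σ_k (x_{k,i} - mean_i) · (x_{k,j} - mean_j), with n-1 = 5.
  S[U,U] = ((1)·(1) + (-2)·(-2) + (3)·(3) + (-3)·(-3) + (-1)·(-1) + (2)·(2)) / 5 = 28/5 = 5.6
  S[U,V] = ((1)·(-3) + (-2)·(0) + (3)·(-3) + (-3)·(4) + (-1)·(2) + (2)·(0)) / 5 = -26/5 = -5.2
  S[V,V] = ((-3)·(-3) + (0)·(0) + (-3)·(-3) + (4)·(4) + (2)·(2) + (0)·(0)) / 5 = 38/5 = 7.6

S is symmetric (S[j,i] = S[i,j]). Assembling:

S = [[5.6, -5.2],
 [-5.2, 7.6]]


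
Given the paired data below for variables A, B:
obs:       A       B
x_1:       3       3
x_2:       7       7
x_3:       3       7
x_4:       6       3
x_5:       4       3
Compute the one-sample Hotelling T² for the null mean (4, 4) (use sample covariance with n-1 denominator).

Step 1 — sample mean vector:
  mean(A) = (3 + 7 + 3 + 6 + 4) / 5 = 23/5 = 4.6
  mean(B) = (3 + 7 + 7 + 3 + 3) / 5 = 23/5 = 4.6
  x̄ = (4.6, 4.6),  deviation x̄ - mu_0 = (4.6, 4.6) - (4, 4) = (0.6, 0.6).

Step 2 — sample covariance matrix, S[i,j] = (1/(n-1)) · Σ_k (x_{k,i} - mean_i) · (x_{k,j} - mean_j), divisor n-1 = 4:
  S[A,A] = ((-1.6)·(-1.6) + (2.4)·(2.4) + (-1.6)·(-1.6) + (1.4)·(1.4) + (-0.6)·(-0.6)) / 4 = 13.2/4 = 3.3
  S[A,B] = ((-1.6)·(-1.6) + (2.4)·(2.4) + (-1.6)·(2.4) + (1.4)·(-1.6) + (-0.6)·(-1.6)) / 4 = 3.2/4 = 0.8
  S[B,B] = ((-1.6)·(-1.6) + (2.4)·(2.4) + (2.4)·(2.4) + (-1.6)·(-1.6) + (-1.6)·(-1.6)) / 4 = 19.2/4 = 4.8
  S = [[3.3, 0.8],
 [0.8, 4.8]].

Step 3 — invert S. det(S) = 3.3·4.8 - (0.8)² = 15.2.
  S^{-1} = (1/det) · [[d, -b], [-b, a]] = [[0.3158, -0.0526],
 [-0.0526, 0.2171]].

Step 4 — quadratic form (x̄ - mu_0)^T · S^{-1} · (x̄ - mu_0):
  S^{-1} · (x̄ - mu_0) = (0.1579, 0.0987),
  (x̄ - mu_0)^T · [...] = (0.6)·(0.1579) + (0.6)·(0.0987) = 0.1539.

Step 5 — scale by n: T² = 5 · 0.1539 = 0.7697.

T² ≈ 0.7697


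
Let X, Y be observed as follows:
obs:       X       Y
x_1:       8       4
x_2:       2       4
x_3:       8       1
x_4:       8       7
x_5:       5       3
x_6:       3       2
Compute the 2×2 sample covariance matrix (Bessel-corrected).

Step 1 — column means:
  mean(X) = (8 + 2 + 8 + 8 + 5 + 3) / 6 = 34/6 = 5.6667
  mean(Y) = (4 + 4 + 1 + 7 + 3 + 2) / 6 = 21/6 = 3.5

Step 2 — sample covariance S[i,j] = (1/(n-1)) · Σ_k (x_{k,i} - mean_i) · (x_{k,j} - mean_j), with n-1 = 5.
  S[X,X] = ((2.3333)·(2.3333) + (-3.6667)·(-3.6667) + (2.3333)·(2.3333) + (2.3333)·(2.3333) + (-0.6667)·(-0.6667) + (-2.6667)·(-2.6667)) / 5 = 37.3333/5 = 7.4667
  S[X,Y] = ((2.3333)·(0.5) + (-3.6667)·(0.5) + (2.3333)·(-2.5) + (2.3333)·(3.5) + (-0.6667)·(-0.5) + (-2.6667)·(-1.5)) / 5 = 6/5 = 1.2
  S[Y,Y] = ((0.5)·(0.5) + (0.5)·(0.5) + (-2.5)·(-2.5) + (3.5)·(3.5) + (-0.5)·(-0.5) + (-1.5)·(-1.5)) / 5 = 21.5/5 = 4.3

S is symmetric (S[j,i] = S[i,j]). Assembling:

S = [[7.4667, 1.2],
 [1.2, 4.3]]


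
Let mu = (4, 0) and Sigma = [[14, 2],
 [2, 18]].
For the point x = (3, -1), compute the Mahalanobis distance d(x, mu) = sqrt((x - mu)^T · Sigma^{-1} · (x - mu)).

Step 1 — centre the observation: (x - mu) = (-1, -1).

Step 2 — invert Sigma. det(Sigma) = 14·18 - (2)² = 248.
  Sigma^{-1} = (1/det) · [[d, -b], [-b, a]] = [[0.0726, -0.0081],
 [-0.0081, 0.0565]].

Step 3 — form the quadratic (x - mu)^T · Sigma^{-1} · (x - mu):
  Sigma^{-1} · (x - mu) = (-0.0645, -0.0484).
  (x - mu)^T · [Sigma^{-1} · (x - mu)] = (-1)·(-0.0645) + (-1)·(-0.0484) = 0.1129.

Step 4 — take square root: d = √(0.1129) ≈ 0.336.

d(x, mu) = √(0.1129) ≈ 0.336


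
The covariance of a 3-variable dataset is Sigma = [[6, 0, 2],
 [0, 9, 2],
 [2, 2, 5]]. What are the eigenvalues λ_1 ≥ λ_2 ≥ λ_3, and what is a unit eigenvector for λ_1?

Step 1 — characteristic polynomial p(λ) = det(λI - Sigma) = λ³ - tr·λ² + c_1·λ - det, where tr = trace, c_1 = sum of the principal 2×2 minors, det = det(Sigma):
  tr = 6 + 9 + 5 = 20,
  c_1 = (6·9 - (0)²) + (6·5 - (2)²) + (9·5 - (2)²) = 54 + 26 + 41 = 121,
  det = 6·(9·5 - (2)²) - (0)·((0)·5 - (2)·(2)) + (2)·((0)·(2) - 9·(2)) = 6·(41) - (0)·(-4) + (2)·(-18) = 210.
  So p(λ) = λ³ - 20λ² + 121λ - 210.
Step 2 — look for an integer root (rational root theorem: any rational root is an integer divisor of 210). Testing λ = 3:
  p(3) = 27 - 180 + 363 - 210 = 0  ✓
  Dividing out (λ - 3): p(λ) = (λ - 3)(λ² - 17λ + 70).
Step 3 — remaining eigenvalues from the quadratic λ² - 17λ + 70 = 0:
  Δ = 17² - 4·70 = 289 - 280 = 9,  λ = (17 ± √9)/2 = (17 ± 3)/2 = 10 or 7.
  Sorted: λ_1 = 10,  λ_2 = 7,  λ_3 = 3  (check: sum = 20 = tr ✓).

Step 4 — unit eigenvector for λ_1 = 10: v spans the null space of (Sigma - λ_1 I), whose rows are
  r_1 = (-4, 0, 2),  r_2 = (0, -1, 2),  r_3 = (2, 2, -5).
  v is orthogonal to every row, so take v ∝ r_1 × r_2 = ((0)·(2) - (2)·(-1), (2)·(0) - (-4)·(2), (-4)·(-1) - (0)·(0)) = (2, 8, 4).
  Rescale (divide by 2): u = (1, 4, 2).
  ||u|| = √((1)² + (4)² + (2)²) = √(21) ≈ 4.5826,  v_1 = u/||u|| ≈ (0.2182, 0.8729, 0.4364) (||v_1|| = 1).

λ_1 = 10,  λ_2 = 7,  λ_3 = 3;  v_1 ≈ (0.2182, 0.8729, 0.4364)


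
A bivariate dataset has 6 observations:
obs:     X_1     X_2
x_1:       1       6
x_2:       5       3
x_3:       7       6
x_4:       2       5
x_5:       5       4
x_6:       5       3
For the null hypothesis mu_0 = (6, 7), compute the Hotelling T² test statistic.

Step 1 — sample mean vector:
  mean(X_1) = (1 + 5 + 7 + 2 + 5 + 5) / 6 = 25/6 = 4.1667
  mean(X_2) = (6 + 3 + 6 + 5 + 4 + 3) / 6 = 27/6 = 4.5
  x̄ = (4.1667, 4.5),  deviation x̄ - mu_0 = (4.1667, 4.5) - (6, 7) = (-1.8333, -2.5).

Step 2 — sample covariance matrix, S[i,j] = (1/(n-1)) · Σ_k (x_{k,i} - mean_i) · (x_{k,j} - mean_j), divisor n-1 = 5:
  S[X_1,X_1] = ((-3.1667)·(-3.1667) + (0.8333)·(0.8333) + (2.8333)·(2.8333) + (-2.1667)·(-2.1667) + (0.8333)·(0.8333) + (0.8333)·(0.8333)) / 5 = 24.8333/5 = 4.9667
  S[X_1,X_2] = ((-3.1667)·(1.5) + (0.8333)·(-1.5) + (2.8333)·(1.5) + (-2.1667)·(0.5) + (0.8333)·(-0.5) + (0.8333)·(-1.5)) / 5 = -4.5/5 = -0.9
  S[X_2,X_2] = ((1.5)·(1.5) + (-1.5)·(-1.5) + (1.5)·(1.5) + (0.5)·(0.5) + (-0.5)·(-0.5) + (-1.5)·(-1.5)) / 5 = 9.5/5 = 1.9
  S = [[4.9667, -0.9],
 [-0.9, 1.9]].

Step 3 — invert S. det(S) = 4.9667·1.9 - (-0.9)² = 8.6267.
  S^{-1} = (1/det) · [[d, -b], [-b, a]] = [[0.2202, 0.1043],
 [0.1043, 0.5757]].

Step 4 — quadratic form (x̄ - mu_0)^T · S^{-1} · (x̄ - mu_0):
  S^{-1} · (x̄ - mu_0) = (-0.6646, -1.6306),
  (x̄ - mu_0)^T · [...] = (-1.8333)·(-0.6646) + (-2.5)·(-1.6306) = 5.295.

Step 5 — scale by n: T² = 6 · 5.295 = 31.7697.

T² ≈ 31.7697


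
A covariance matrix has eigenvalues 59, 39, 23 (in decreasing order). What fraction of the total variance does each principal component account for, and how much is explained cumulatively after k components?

Step 1 — total variance = trace(Sigma) = Σ λ_i = 59 + 39 + 23 = 121.

Step 2 — fraction explained by component i = λ_i / Σ λ:
  PC1: 59/121 = 0.4876
  PC2: 39/121 = 0.3223
  PC3: 23/121 = 0.1901

Step 3 — cumulative fraction after k components = (λ_1 + ... + λ_k) / Σ λ:
  k = 1: 59/121 = 0.4876
  k = 2: (59 + 39)/121 = 98/121 = 0.8099
  k = 3: (59 + 39 + 23)/121 = 121/121 = 1

Summary (fraction, with percent):

explained: PC1 0.4876 (48.76%), PC2 0.3223 (32.23%), PC3 0.1901 (19.01%);  cumulative: 0.4876, 0.8099, 1


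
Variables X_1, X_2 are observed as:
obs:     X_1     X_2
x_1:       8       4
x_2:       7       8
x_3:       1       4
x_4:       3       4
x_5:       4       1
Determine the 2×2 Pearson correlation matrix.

Step 1 — column means:
  mean(X_1) = (8 + 7 + 1 + 3 + 4) / 5 = 23/5 = 4.6
  mean(X_2) = (4 + 8 + 4 + 4 + 1) / 5 = 21/5 = 4.2

Step 2 — sample variances and covariances s[i,j] = (1/(n-1)) · Σ_k (x_{k,i} - mean_i) · (x_{k,j} - mean_j), with n-1 = 4:
  s[X_1,X_1] = ((3.4)·(3.4) + (2.4)·(2.4) + (-3.6)·(-3.6) + (-1.6)·(-1.6) + (-0.6)·(-0.6)) / 4 = 33.2/4 = 8.3
  s[X_1,X_2] = ((3.4)·(-0.2) + (2.4)·(3.8) + (-3.6)·(-0.2) + (-1.6)·(-0.2) + (-0.6)·(-3.2)) / 4 = 11.4/4 = 2.85
  s[X_2,X_2] = ((-0.2)·(-0.2) + (3.8)·(3.8) + (-0.2)·(-0.2) + (-0.2)·(-0.2) + (-3.2)·(-3.2)) / 4 = 24.8/4 = 6.2
  Sample standard deviations s_i = √(s[i,i]):
  s(X_1) = √(8.3) = 2.881
  s(X_2) = √(6.2) = 2.49

Step 3 — r_{ij} = s_{ij} / (s_i · s_j):
  r[X_1,X_1] = 1 (diagonal).
  r[X_1,X_2] = 2.85 / (2.881 · 2.49) = 2.85 / 7.1736 = 0.3973
  r[X_2,X_2] = 1 (diagonal).

R is symmetric with unit diagonal. Assembling:

R = [[1, 0.3973],
 [0.3973, 1]]


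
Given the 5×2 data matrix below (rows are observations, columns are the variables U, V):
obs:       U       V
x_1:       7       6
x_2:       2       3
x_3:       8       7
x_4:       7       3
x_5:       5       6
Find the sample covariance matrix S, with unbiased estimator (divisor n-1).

Step 1 — column means:
  mean(U) = (7 + 2 + 8 + 7 + 5) / 5 = 29/5 = 5.8
  mean(V) = (6 + 3 + 7 + 3 + 6) / 5 = 25/5 = 5

Step 2 — sample covariance S[i,j] = (1/(n-1)) · Σ_k (x_{k,i} - mean_i) · (x_{k,j} - mean_j), with n-1 = 4.
  S[U,U] = ((1.2)·(1.2) + (-3.8)·(-3.8) + (2.2)·(2.2) + (1.2)·(1.2) + (-0.8)·(-0.8)) / 4 = 22.8/4 = 5.7
  S[U,V] = ((1.2)·(1) + (-3.8)·(-2) + (2.2)·(2) + (1.2)·(-2) + (-0.8)·(1)) / 4 = 10/4 = 2.5
  S[V,V] = ((1)·(1) + (-2)·(-2) + (2)·(2) + (-2)·(-2) + (1)·(1)) / 4 = 14/4 = 3.5

S is symmetric (S[j,i] = S[i,j]). Assembling:

S = [[5.7, 2.5],
 [2.5, 3.5]]


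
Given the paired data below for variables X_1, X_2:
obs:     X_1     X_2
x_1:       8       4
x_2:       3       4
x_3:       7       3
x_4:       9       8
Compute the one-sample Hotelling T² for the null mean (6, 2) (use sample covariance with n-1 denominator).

Step 1 — sample mean vector:
  mean(X_1) = (8 + 3 + 7 + 9) / 4 = 27/4 = 6.75
  mean(X_2) = (4 + 4 + 3 + 8) / 4 = 19/4 = 4.75
  x̄ = (6.75, 4.75),  deviation x̄ - mu_0 = (6.75, 4.75) - (6, 2) = (0.75, 2.75).

Step 2 — sample covariance matrix, S[i,j] = (1/(n-1)) · Σ_k (x_{k,i} - mean_i) · (x_{k,j} - mean_j), divisor n-1 = 3:
  S[X_1,X_1] = ((1.25)·(1.25) + (-3.75)·(-3.75) + (0.25)·(0.25) + (2.25)·(2.25)) / 3 = 20.75/3 = 6.9167
  S[X_1,X_2] = ((1.25)·(-0.75) + (-3.75)·(-0.75) + (0.25)·(-1.75) + (2.25)·(3.25)) / 3 = 8.75/3 = 2.9167
  S[X_2,X_2] = ((-0.75)·(-0.75) + (-0.75)·(-0.75) + (-1.75)·(-1.75) + (3.25)·(3.25)) / 3 = 14.75/3 = 4.9167
  S = [[6.9167, 2.9167],
 [2.9167, 4.9167]].

Step 3 — invert S. det(S) = 6.9167·4.9167 - (2.9167)² = 25.5.
  S^{-1} = (1/det) · [[d, -b], [-b, a]] = [[0.1928, -0.1144],
 [-0.1144, 0.2712]].

Step 4 — quadratic form (x̄ - mu_0)^T · S^{-1} · (x̄ - mu_0):
  S^{-1} · (x̄ - mu_0) = (-0.1699, 0.6601),
  (x̄ - mu_0)^T · [...] = (0.75)·(-0.1699) + (2.75)·(0.6601) = 1.6879.

Step 5 — scale by n: T² = 4 · 1.6879 = 6.7516.

T² ≈ 6.7516


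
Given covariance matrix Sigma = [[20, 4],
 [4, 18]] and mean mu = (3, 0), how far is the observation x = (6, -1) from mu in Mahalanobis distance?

Step 1 — centre the observation: (x - mu) = (3, -1).

Step 2 — invert Sigma. det(Sigma) = 20·18 - (4)² = 344.
  Sigma^{-1} = (1/det) · [[d, -b], [-b, a]] = [[0.0523, -0.0116],
 [-0.0116, 0.0581]].

Step 3 — form the quadratic (x - mu)^T · Sigma^{-1} · (x - mu):
  Sigma^{-1} · (x - mu) = (0.1686, -0.093).
  (x - mu)^T · [Sigma^{-1} · (x - mu)] = (3)·(0.1686) + (-1)·(-0.093) = 0.5988.

Step 4 — take square root: d = √(0.5988) ≈ 0.7738.

d(x, mu) = √(0.5988) ≈ 0.7738


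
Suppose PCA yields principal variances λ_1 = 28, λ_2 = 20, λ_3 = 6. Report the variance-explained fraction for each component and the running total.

Step 1 — total variance = trace(Sigma) = Σ λ_i = 28 + 20 + 6 = 54.

Step 2 — fraction explained by component i = λ_i / Σ λ:
  PC1: 28/54 = 0.5185
  PC2: 20/54 = 0.3704
  PC3: 6/54 = 0.1111

Step 3 — cumulative fraction after k components = (λ_1 + ... + λ_k) / Σ λ:
  k = 1: 28/54 = 0.5185
  k = 2: (28 + 20)/54 = 48/54 = 0.8889
  k = 3: (28 + 20 + 6)/54 = 54/54 = 1

Summary (fraction, with percent):

explained: PC1 0.5185 (51.85%), PC2 0.3704 (37.04%), PC3 0.1111 (11.11%);  cumulative: 0.5185, 0.8889, 1


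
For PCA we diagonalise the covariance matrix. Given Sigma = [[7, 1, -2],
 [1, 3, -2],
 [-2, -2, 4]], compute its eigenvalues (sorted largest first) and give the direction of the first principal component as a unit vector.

Step 1 — characteristic polynomial p(λ) = det(λI - Sigma) = λ³ - tr·λ² + c_1·λ - det, where tr = trace, c_1 = sum of the principal 2×2 minors, det = det(Sigma):
  tr = 7 + 3 + 4 = 14,
  c_1 = (7·3 - (1)²) + (7·4 - (-2)²) + (3·4 - (-2)²) = 20 + 24 + 8 = 52,
  det = 7·(3·4 - (-2)²) - (1)·((1)·4 - (-2)·(-2)) + (-2)·((1)·(-2) - 3·(-2)) = 7·(8) - (1)·(0) + (-2)·(4) = 48.
  So p(λ) = λ³ - 14λ² + 52λ - 48.
Step 2 — look for an integer root (rational root theorem: any rational root is an integer divisor of 48). Testing λ = 4:
  p(4) = 64 - 224 + 208 - 48 = 0  ✓
  Dividing out (λ - 4): p(λ) = (λ - 4)(λ² - 10λ + 12).
Step 3 — remaining eigenvalues from the quadratic λ² - 10λ + 12 = 0:
  Δ = 10² - 4·12 = 100 - 48 = 52,  λ = (10 ± √52)/2 = (10 ± 7.2111)/2 ≈ 8.6056 or 1.3944.
  Sorted: λ_1 = 8.6056,  λ_2 = 4,  λ_3 = 1.3944  (check: sum = 14 = tr ✓).

Step 4 — unit eigenvector for λ_1 ≈ 8.6056: v spans the null space of (Sigma - λ_1 I), whose rows are
  r_1 = (-1.6056, 1, -2),  r_2 = (1, -5.6056, -2),  r_3 = (-2, -2, -4.6056).
  v is orthogonal to every row, so take v ∝ r_1 × r_2 = ((1)·(-2) - (-2)·(-5.6056), (-2)·(1) - (-1.6056)·(-2), (-1.6056)·(-5.6056) - (1)·(1)) ≈ (-13.2111, -5.2111, 8).
  Rescale (multiply by -1 so the first nonzero entry is positive): u = (13.2111, 5.2111, -8).
  ||u|| = √((13.2111)² + (5.2111)² + (-8)²) = √(265.6888) ≈ 16.3,  v_1 = u/||u|| ≈ (0.8105, 0.3197, -0.4908) (||v_1|| = 1).

λ_1 = 8.6056,  λ_2 = 4,  λ_3 = 1.3944;  v_1 ≈ (0.8105, 0.3197, -0.4908)


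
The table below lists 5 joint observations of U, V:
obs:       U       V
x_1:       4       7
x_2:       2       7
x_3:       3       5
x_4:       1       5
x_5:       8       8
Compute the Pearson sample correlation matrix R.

Step 1 — column means:
  mean(U) = (4 + 2 + 3 + 1 + 8) / 5 = 18/5 = 3.6
  mean(V) = (7 + 7 + 5 + 5 + 8) / 5 = 32/5 = 6.4

Step 2 — sample variances and covariances s[i,j] = (1/(n-1)) · Σ_k (x_{k,i} - mean_i) · (x_{k,j} - mean_j), with n-1 = 4:
  s[U,U] = ((0.4)·(0.4) + (-1.6)·(-1.6) + (-0.6)·(-0.6) + (-2.6)·(-2.6) + (4.4)·(4.4)) / 4 = 29.2/4 = 7.3
  s[U,V] = ((0.4)·(0.6) + (-1.6)·(0.6) + (-0.6)·(-1.4) + (-2.6)·(-1.4) + (4.4)·(1.6)) / 4 = 10.8/4 = 2.7
  s[V,V] = ((0.6)·(0.6) + (0.6)·(0.6) + (-1.4)·(-1.4) + (-1.4)·(-1.4) + (1.6)·(1.6)) / 4 = 7.2/4 = 1.8
  Sample standard deviations s_i = √(s[i,i]):
  s(U) = √(7.3) = 2.7019
  s(V) = √(1.8) = 1.3416

Step 3 — r_{ij} = s_{ij} / (s_i · s_j):
  r[U,U] = 1 (diagonal).
  r[U,V] = 2.7 / (2.7019 · 1.3416) = 2.7 / 3.6249 = 0.7448
  r[V,V] = 1 (diagonal).

R is symmetric with unit diagonal. Assembling:

R = [[1, 0.7448],
 [0.7448, 1]]


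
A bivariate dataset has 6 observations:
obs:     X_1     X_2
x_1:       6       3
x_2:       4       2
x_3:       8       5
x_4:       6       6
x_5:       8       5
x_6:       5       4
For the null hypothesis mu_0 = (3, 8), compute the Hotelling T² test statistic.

Step 1 — sample mean vector:
  mean(X_1) = (6 + 4 + 8 + 6 + 8 + 5) / 6 = 37/6 = 6.1667
  mean(X_2) = (3 + 2 + 5 + 6 + 5 + 4) / 6 = 25/6 = 4.1667
  x̄ = (6.1667, 4.1667),  deviation x̄ - mu_0 = (6.1667, 4.1667) - (3, 8) = (3.1667, -3.8333).

Step 2 — sample covariance matrix, S[i,j] = (1/(n-1)) · Σ_k (x_{k,i} - mean_i) · (x_{k,j} - mean_j), divisor n-1 = 5:
  S[X_1,X_1] = ((-0.1667)·(-0.1667) + (-2.1667)·(-2.1667) + (1.8333)·(1.8333) + (-0.1667)·(-0.1667) + (1.8333)·(1.8333) + (-1.1667)·(-1.1667)) / 5 = 12.8333/5 = 2.5667
  S[X_1,X_2] = ((-0.1667)·(-1.1667) + (-2.1667)·(-2.1667) + (1.8333)·(0.8333) + (-0.1667)·(1.8333) + (1.8333)·(0.8333) + (-1.1667)·(-0.1667)) / 5 = 7.8333/5 = 1.5667
  S[X_2,X_2] = ((-1.1667)·(-1.1667) + (-2.1667)·(-2.1667) + (0.8333)·(0.8333) + (1.8333)·(1.8333) + (0.8333)·(0.8333) + (-0.1667)·(-0.1667)) / 5 = 10.8333/5 = 2.1667
  S = [[2.5667, 1.5667],
 [1.5667, 2.1667]].

Step 3 — invert S. det(S) = 2.5667·2.1667 - (1.5667)² = 3.1067.
  S^{-1} = (1/det) · [[d, -b], [-b, a]] = [[0.6974, -0.5043],
 [-0.5043, 0.8262]].

Step 4 — quadratic form (x̄ - mu_0)^T · S^{-1} · (x̄ - mu_0):
  S^{-1} · (x̄ - mu_0) = (4.1416, -4.7639),
  (x̄ - mu_0)^T · [...] = (3.1667)·(4.1416) + (-3.8333)·(-4.7639) = 31.377.

Step 5 — scale by n: T² = 6 · 31.377 = 188.2618.

T² ≈ 188.2618


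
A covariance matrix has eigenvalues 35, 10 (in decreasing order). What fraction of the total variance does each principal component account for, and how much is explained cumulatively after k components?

Step 1 — total variance = trace(Sigma) = Σ λ_i = 35 + 10 = 45.

Step 2 — fraction explained by component i = λ_i / Σ λ:
  PC1: 35/45 = 0.7778
  PC2: 10/45 = 0.2222

Step 3 — cumulative fraction after k components = (λ_1 + ... + λ_k) / Σ λ:
  k = 1: 35/45 = 0.7778
  k = 2: (35 + 10)/45 = 45/45 = 1

Summary (fraction, with percent):

explained: PC1 0.7778 (77.78%), PC2 0.2222 (22.22%);  cumulative: 0.7778, 1


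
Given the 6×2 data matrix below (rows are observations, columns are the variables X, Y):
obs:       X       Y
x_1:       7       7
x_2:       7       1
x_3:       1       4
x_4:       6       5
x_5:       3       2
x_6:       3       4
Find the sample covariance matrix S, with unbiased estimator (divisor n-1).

Step 1 — column means:
  mean(X) = (7 + 7 + 1 + 6 + 3 + 3) / 6 = 27/6 = 4.5
  mean(Y) = (7 + 1 + 4 + 5 + 2 + 4) / 6 = 23/6 = 3.8333

Step 2 — sample covariance S[i,j] = (1/(n-1)) · Σ_k (x_{k,i} - mean_i) · (x_{k,j} - mean_j), with n-1 = 5.
  S[X,X] = ((2.5)·(2.5) + (2.5)·(2.5) + (-3.5)·(-3.5) + (1.5)·(1.5) + (-1.5)·(-1.5) + (-1.5)·(-1.5)) / 5 = 31.5/5 = 6.3
  S[X,Y] = ((2.5)·(3.1667) + (2.5)·(-2.8333) + (-3.5)·(0.1667) + (1.5)·(1.1667) + (-1.5)·(-1.8333) + (-1.5)·(0.1667)) / 5 = 4.5/5 = 0.9
  S[Y,Y] = ((3.1667)·(3.1667) + (-2.8333)·(-2.8333) + (0.1667)·(0.1667) + (1.1667)·(1.1667) + (-1.8333)·(-1.8333) + (0.1667)·(0.1667)) / 5 = 22.8333/5 = 4.5667

S is symmetric (S[j,i] = S[i,j]). Assembling:

S = [[6.3, 0.9],
 [0.9, 4.5667]]
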